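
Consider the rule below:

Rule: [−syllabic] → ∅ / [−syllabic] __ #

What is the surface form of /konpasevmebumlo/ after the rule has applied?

konpasevmebumlo

No segment of /konpasevmebumlo/ meets the structural description of the rule, so the form surfaces unchanged.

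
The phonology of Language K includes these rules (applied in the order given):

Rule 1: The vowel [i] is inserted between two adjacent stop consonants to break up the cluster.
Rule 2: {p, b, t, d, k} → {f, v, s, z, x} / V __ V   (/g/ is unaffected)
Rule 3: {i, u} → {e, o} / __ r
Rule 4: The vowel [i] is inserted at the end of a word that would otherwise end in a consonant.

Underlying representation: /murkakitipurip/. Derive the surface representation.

morkaxisiforipi

Rule 1 (stop-cluster i-epenthesis): no segment meets the environment; /murkakitipurip/ is unchanged.
Rule 2 (intervocalic spirantization): /k/ is a stop between vowels /a/ and /i/, so it spirantizes to the fricative [x]. /t/ is a stop between vowels /i/ and /i/, so it spirantizes to the fricative [s]. /p/ is a stop between vowels /i/ and /u/, so it spirantizes to the fricative [f]. /murkakitipurip/ → murkaxisifurip.
Rule 3 (pre-rhotic lowering): /u/ is a high vowel immediately before /r/, so it lowers to [o]. /u/ is a high vowel immediately before /r/, so it lowers to [o]. /murkaxisifurip/ → morkaxisiforip.
Rule 4 (final i-epenthesis): the form ends in the consonant /p/, so [i] is inserted word-finally. /morkaxisiforip/ → morkaxisiforipi.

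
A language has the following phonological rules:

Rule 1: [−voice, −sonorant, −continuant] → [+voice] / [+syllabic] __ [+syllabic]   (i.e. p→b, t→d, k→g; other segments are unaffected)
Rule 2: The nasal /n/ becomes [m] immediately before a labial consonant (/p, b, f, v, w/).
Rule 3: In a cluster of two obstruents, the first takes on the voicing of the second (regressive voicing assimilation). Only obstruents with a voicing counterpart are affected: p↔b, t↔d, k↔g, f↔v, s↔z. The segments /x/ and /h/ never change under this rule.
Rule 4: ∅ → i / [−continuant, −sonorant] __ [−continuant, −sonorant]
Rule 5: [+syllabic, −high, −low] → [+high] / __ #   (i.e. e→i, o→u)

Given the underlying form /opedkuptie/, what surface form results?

obetikupitii

Rule 1 (intervocalic voicing): /p/ is a voiceless stop between vowels /o/ and /e/, so it voices to [b]. /opedkuptie/ → obedkuptie.
Rule 2 (nasal place assimilation): no segment meets the environment; /obedkuptie/ is unchanged.
Rule 3 (regressive voicing assimilation): /d/ precedes the voiceless obstruent /k/, so it devoices to [t] by assimilation. /obedkuptie/ → obetkuptie.
Rule 4 (stop-cluster i-epenthesis): /t/ and /k/ form a stop–stop cluster, so [i] is inserted between them. /p/ and /t/ form a stop–stop cluster, so [i] is inserted between them. /obetkuptie/ → obetikupitie.
Rule 5 (final vowel raising): /e/ is a mid vowel in word-final position, so it raises to [i]. /obetikupitie/ → obetikupitii.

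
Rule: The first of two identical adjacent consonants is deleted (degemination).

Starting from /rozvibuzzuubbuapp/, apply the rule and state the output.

rozvibuzuubuap

/zz/ is a geminate; the first /z/ deletes.
/bb/ is a geminate; the first /b/ deletes.
/pp/ is a geminate; the first /p/ deletes.
Surface form: [rozvibuzuubuap].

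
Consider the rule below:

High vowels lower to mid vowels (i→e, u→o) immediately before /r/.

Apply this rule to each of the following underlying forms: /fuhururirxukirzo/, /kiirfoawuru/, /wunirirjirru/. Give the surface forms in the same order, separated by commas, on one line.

fuhororerxukerzo, kierfoaworu, wunererjerru

/fuhururirxukirzo/: /u/ is a high vowel immediately before /r/, so it lowers to [o]. /u/ is a high vowel immediately before /r/, so it lowers to [o]. /i/ is a high vowel immediately before /r/, so it lowers to [e]. /i/ is a high vowel immediately before /r/, so it lowers to [e]. → [fuhororerxukerzo].
/kiirfoawuru/: /i/ is a high vowel immediately before /r/, so it lowers to [e]. /u/ is a high vowel immediately before /r/, so it lowers to [o]. → [kierfoaworu].
/wunirirjirru/: /i/ is a high vowel immediately before /r/, so it lowers to [e]. /i/ is a high vowel immediately before /r/, so it lowers to [e]. /i/ is a high vowel immediately before /r/, so it lowers to [e]. → [wunererjerru].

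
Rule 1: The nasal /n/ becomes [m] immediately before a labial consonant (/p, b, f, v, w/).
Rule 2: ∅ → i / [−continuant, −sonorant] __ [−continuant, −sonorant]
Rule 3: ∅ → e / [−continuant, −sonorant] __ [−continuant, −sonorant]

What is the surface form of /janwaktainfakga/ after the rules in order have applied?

Rule 1 (nasal place assimilation): /n/ precedes the labial consonant /w/, so it assimilates in place to [m]. /n/ precedes the labial consonant /f/, so it assimilates in place to [m]. /janwaktainfakga/ → jamwaktaimfakga.
Rule 2 (stop-cluster i-epenthesis): /k/ and /t/ form a stop–stop cluster, so [i] is inserted between them. /k/ and /g/ form a stop–stop cluster, so [i] is inserted between them. /jamwaktaimfakga/ → jamwakitaimfakiga.
Rule 3 (stop-cluster e-epenthesis): no segment meets the environment; /jamwakitaimfakiga/ is unchanged.

jamwakitaimfakiga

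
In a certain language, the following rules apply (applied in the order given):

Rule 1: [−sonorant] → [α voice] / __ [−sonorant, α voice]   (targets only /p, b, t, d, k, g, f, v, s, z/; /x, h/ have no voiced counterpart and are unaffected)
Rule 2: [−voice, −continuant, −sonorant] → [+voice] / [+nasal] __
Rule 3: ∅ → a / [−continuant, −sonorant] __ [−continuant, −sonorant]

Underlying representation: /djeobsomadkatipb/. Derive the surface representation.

Rule 1 (regressive voicing assimilation): /b/ precedes the voiceless obstruent /s/, so it devoices to [p] by assimilation. /d/ precedes the voiceless obstruent /k/, so it devoices to [t] by assimilation. /p/ precedes the voiced obstruent /b/, so it voices to [b] by assimilation. /djeobsomadkatipb/ → djeopsomatkatibb.
Rule 2 (post-nasal voicing): no segment meets the environment; /djeopsomatkatibb/ is unchanged.
Rule 3 (stop-cluster a-epenthesis): /t/ and /k/ form a stop–stop cluster, so [a] is inserted between them. /b/ and /b/ form a stop–stop cluster, so [a] is inserted between them. /djeopsomatkatibb/ → djeopsomatakatibab.

djeopsomatakatibab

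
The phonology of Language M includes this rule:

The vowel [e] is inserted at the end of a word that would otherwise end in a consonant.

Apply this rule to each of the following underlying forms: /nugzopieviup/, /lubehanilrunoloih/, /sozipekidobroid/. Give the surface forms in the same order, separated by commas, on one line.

/nugzopieviup/: the form ends in the consonant /p/, so [e] is inserted word-finally. → [nugzopieviupe].
/lubehanilrunoloih/: the form ends in the consonant /h/, so [e] is inserted word-finally. → [lubehanilrunoloihe].
/sozipekidobroid/: the form ends in the consonant /d/, so [e] is inserted word-finally. → [sozipekidobroide].

nugzopieviupe, lubehanilrunoloihe, sozipekidobroide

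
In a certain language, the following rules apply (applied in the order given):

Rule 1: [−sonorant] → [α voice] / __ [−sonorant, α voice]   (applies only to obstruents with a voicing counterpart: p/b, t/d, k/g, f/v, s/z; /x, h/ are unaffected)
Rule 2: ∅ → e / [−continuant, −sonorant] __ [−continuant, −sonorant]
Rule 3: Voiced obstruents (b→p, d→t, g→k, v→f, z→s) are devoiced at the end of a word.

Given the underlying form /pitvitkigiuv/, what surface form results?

pidvitekigiuf

Rule 1 (regressive voicing assimilation): /t/ precedes the voiced obstruent /v/, so it voices to [d] by assimilation. /pitvitkigiuv/ → pidvitkigiuv.
Rule 2 (stop-cluster e-epenthesis): /t/ and /k/ form a stop–stop cluster, so [e] is inserted between them. /pidvitkigiuv/ → pidvitekigiuv.
Rule 3 (final devoicing): /v/ is a voiced obstruent in word-final position, so it devoices to [f]. /pidvitekigiuv/ → pidvitekigiuf.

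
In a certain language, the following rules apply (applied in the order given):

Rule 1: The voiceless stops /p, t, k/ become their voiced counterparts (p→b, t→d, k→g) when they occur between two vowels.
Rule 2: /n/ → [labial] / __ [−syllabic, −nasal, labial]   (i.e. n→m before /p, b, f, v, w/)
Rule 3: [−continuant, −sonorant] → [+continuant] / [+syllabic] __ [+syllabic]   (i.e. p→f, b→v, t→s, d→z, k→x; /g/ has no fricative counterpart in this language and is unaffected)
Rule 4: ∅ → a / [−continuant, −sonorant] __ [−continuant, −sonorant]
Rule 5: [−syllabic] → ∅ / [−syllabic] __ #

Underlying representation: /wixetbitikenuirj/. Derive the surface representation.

Rule 1 (intervocalic voicing): /t/ is a voiceless stop between vowels /i/ and /i/, so it voices to [d]. /k/ is a voiceless stop between vowels /i/ and /e/, so it voices to [g]. /wixetbitikenuirj/ → wixetbidigenuirj.
Rule 2 (nasal place assimilation): no segment meets the environment; /wixetbidigenuirj/ is unchanged.
Rule 3 (intervocalic spirantization): /d/ is a stop between vowels /i/ and /i/, so it spirantizes to the fricative [z]. /wixetbidigenuirj/ → wixetbizigenuirj.
Rule 4 (stop-cluster a-epenthesis): /t/ and /b/ form a stop–stop cluster, so [a] is inserted between them. /wixetbizigenuirj/ → wixetabizigenuirj.
Rule 5 (final cluster simplification): /j/ is the second consonant of a word-final cluster /rj/, so it deletes. /wixetabizigenuirj/ → wixetabizigenuir.

wixetabizigenuir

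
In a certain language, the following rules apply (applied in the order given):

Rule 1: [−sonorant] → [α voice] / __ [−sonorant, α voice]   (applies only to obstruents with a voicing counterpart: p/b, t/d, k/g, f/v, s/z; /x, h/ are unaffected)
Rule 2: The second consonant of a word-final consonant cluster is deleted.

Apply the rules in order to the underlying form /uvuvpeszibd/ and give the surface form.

Rule 1 (regressive voicing assimilation): /v/ precedes the voiceless obstruent /p/, so it devoices to [f] by assimilation. /s/ precedes the voiced obstruent /z/, so it voices to [z] by assimilation. /uvuvpeszibd/ → uvufpezzibd.
Rule 2 (final cluster simplification): /d/ is the second consonant of a word-final cluster /bd/, so it deletes. /uvufpezzibd/ → uvufpezzib.

uvufpezzib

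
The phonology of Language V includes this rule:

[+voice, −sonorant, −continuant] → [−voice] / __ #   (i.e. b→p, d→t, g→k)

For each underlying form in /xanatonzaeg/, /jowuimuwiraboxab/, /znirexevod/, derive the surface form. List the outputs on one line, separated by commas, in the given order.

xanatonzaek, jowuimuwiraboxap, znirexevot

/xanatonzaeg/: /g/ is a voiced stop in word-final position, so it devoices to [k]. → [xanatonzaek].
/jowuimuwiraboxab/: /b/ is a voiced stop in word-final position, so it devoices to [p]. → [jowuimuwiraboxap].
/znirexevod/: /d/ is a voiced stop in word-final position, so it devoices to [t]. → [znirexevot].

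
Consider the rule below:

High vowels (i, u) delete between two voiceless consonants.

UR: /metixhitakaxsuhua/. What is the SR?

/i/ is a high vowel flanked by voiceless consonants /t/ and /x/, so it deletes.
/i/ is a high vowel flanked by voiceless consonants /h/ and /t/, so it deletes.
/u/ is a high vowel flanked by voiceless consonants /s/ and /h/, so it deletes.
The other instance of /u/ does not occur in the required environment and remains unchanged.
Surface form: [metxhtakaxshua].

metxhtakaxshua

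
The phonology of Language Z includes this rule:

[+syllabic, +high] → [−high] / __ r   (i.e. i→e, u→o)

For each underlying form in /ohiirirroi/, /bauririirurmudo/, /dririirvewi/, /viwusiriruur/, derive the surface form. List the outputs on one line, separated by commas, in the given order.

/ohiirirroi/: /i/ is a high vowel immediately before /r/, so it lowers to [e]. /i/ is a high vowel immediately before /r/, so it lowers to [e]. → [ohiererroi].
/bauririirurmudo/: /u/ is a high vowel immediately before /r/, so it lowers to [o]. /i/ is a high vowel immediately before /r/, so it lowers to [e]. /i/ is a high vowel immediately before /r/, so it lowers to [e]. /u/ is a high vowel immediately before /r/, so it lowers to [o]. → [baorerierormudo].
/dririirvewi/: /i/ is a high vowel immediately before /r/, so it lowers to [e]. /i/ is a high vowel immediately before /r/, so it lowers to [e]. → [dreriervewi].
/viwusiriruur/: /i/ is a high vowel immediately before /r/, so it lowers to [e]. /i/ is a high vowel immediately before /r/, so it lowers to [e]. /u/ is a high vowel immediately before /r/, so it lowers to [o]. → [viwusereruor].

ohiererroi, baorerierormudo, dreriervewi, viwusereruor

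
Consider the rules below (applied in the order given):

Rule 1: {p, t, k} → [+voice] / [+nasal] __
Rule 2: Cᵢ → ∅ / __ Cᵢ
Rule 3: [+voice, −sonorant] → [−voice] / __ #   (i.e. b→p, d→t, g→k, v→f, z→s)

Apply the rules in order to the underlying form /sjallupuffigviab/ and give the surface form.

sjalupufigviap

Rule 1 (post-nasal voicing): no segment meets the environment; /sjallupuffigviab/ is unchanged.
Rule 2 (degemination): /ll/ is a geminate; the first /l/ deletes. /ff/ is a geminate; the first /f/ deletes. /sjallupuffigviab/ → sjalupufigviab.
Rule 3 (final devoicing): /b/ is a voiced obstruent in word-final position, so it devoices to [p]. /sjalupufigviab/ → sjalupufigviap.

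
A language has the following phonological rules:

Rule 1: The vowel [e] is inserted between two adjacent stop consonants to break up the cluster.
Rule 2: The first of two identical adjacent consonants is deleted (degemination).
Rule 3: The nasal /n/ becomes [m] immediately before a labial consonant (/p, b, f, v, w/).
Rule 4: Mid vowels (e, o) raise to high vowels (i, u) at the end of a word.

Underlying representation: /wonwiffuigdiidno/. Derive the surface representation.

Rule 1 (stop-cluster e-epenthesis): /g/ and /d/ form a stop–stop cluster, so [e] is inserted between them. /wonwiffuigdiidno/ → wonwiffuigediidno.
Rule 2 (degemination): /ff/ is a geminate; the first /f/ deletes. /wonwiffuigediidno/ → wonwifuigediidno.
Rule 3 (nasal place assimilation): /n/ precedes the labial consonant /w/, so it assimilates in place to [m]. /wonwifuigediidno/ → womwifuigediidno.
Rule 4 (final vowel raising): /o/ is a mid vowel in word-final position, so it raises to [u]. /womwifuigediidno/ → womwifuigediidnu.

womwifuigediidnu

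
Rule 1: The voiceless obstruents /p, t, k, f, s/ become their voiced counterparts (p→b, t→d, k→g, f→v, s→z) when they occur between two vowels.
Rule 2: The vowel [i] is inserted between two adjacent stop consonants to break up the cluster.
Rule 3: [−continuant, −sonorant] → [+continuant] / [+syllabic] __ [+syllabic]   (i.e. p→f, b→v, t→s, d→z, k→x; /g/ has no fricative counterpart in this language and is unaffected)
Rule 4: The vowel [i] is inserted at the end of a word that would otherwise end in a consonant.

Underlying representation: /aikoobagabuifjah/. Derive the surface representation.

Rule 1 (intervocalic voicing): /k/ is a voiceless obstruent between vowels /i/ and /o/, so it voices to [g]. /aikoobagabuifjah/ → aigoobagabuifjah.
Rule 2 (stop-cluster i-epenthesis): no segment meets the environment; /aigoobagabuifjah/ is unchanged.
Rule 3 (intervocalic spirantization): /b/ is a stop between vowels /o/ and /a/, so it spirantizes to the fricative [v]. /b/ is a stop between vowels /a/ and /u/, so it spirantizes to the fricative [v]. /aigoobagabuifjah/ → aigoovagavuifjah.
Rule 4 (final i-epenthesis): the form ends in the consonant /h/, so [i] is inserted word-finally. /aigoovagavuifjah/ → aigoovagavuifjahi.

aigoovagavuifjahi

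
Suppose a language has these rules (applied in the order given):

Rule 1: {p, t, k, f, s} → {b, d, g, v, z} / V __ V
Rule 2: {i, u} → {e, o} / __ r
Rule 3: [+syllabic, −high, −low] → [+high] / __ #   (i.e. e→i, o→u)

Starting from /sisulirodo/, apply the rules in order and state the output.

Rule 1 (intervocalic voicing): /s/ is a voiceless obstruent between vowels /i/ and /u/, so it voices to [z]. /sisulirodo/ → sizulirodo.
Rule 2 (pre-rhotic lowering): /i/ is a high vowel immediately before /r/, so it lowers to [e]. /sizulirodo/ → sizulerodo.
Rule 3 (final vowel raising): /o/ is a mid vowel in word-final position, so it raises to [u]. /sizulerodo/ → sizulerodu.

sizulerodu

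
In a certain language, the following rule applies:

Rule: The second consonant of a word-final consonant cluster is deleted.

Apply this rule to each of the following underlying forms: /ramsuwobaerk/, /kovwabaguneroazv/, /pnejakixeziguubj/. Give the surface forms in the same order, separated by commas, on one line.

/ramsuwobaerk/: /k/ is the second consonant of a word-final cluster /rk/, so it deletes. → [ramsuwobaer].
/kovwabaguneroazv/: /v/ is the second consonant of a word-final cluster /zv/, so it deletes. → [kovwabaguneroaz].
/pnejakixeziguubj/: /j/ is the second consonant of a word-final cluster /bj/, so it deletes. → [pnejakixeziguub].

ramsuwobaer, kovwabaguneroaz, pnejakixeziguub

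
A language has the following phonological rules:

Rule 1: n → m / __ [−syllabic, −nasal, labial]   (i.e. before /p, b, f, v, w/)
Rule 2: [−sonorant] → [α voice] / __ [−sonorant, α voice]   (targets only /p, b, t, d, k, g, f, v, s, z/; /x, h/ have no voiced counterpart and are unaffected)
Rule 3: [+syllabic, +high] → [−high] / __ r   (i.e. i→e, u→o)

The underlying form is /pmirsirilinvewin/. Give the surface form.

Rule 1 (nasal place assimilation): /n/ precedes the labial consonant /v/, so it assimilates in place to [m]. /pmirsirilinvewin/ → pmirsirilimvewin.
Rule 2 (regressive voicing assimilation): no segment meets the environment; /pmirsirilimvewin/ is unchanged.
Rule 3 (pre-rhotic lowering): /i/ is a high vowel immediately before /r/, so it lowers to [e]. /i/ is a high vowel immediately before /r/, so it lowers to [e]. /pmirsirilimvewin/ → pmerserilimvewin.

pmerserilimvewin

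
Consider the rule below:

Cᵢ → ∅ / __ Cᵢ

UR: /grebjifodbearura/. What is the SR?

No segment of /grebjifodbearura/ meets the structural description of the rule, so the form surfaces unchanged.

grebjifodbearura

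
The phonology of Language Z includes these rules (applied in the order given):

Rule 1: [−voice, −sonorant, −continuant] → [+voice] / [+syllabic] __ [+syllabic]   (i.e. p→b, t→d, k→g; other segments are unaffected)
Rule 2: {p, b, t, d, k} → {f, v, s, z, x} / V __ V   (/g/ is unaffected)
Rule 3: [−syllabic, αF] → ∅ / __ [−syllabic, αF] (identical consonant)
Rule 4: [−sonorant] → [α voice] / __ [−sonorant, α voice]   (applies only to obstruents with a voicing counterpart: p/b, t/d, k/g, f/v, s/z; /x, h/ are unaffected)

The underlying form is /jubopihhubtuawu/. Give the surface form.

juvovihuptuawu

Rule 1 (intervocalic voicing): /p/ is a voiceless stop between vowels /o/ and /i/, so it voices to [b]. /jubopihhubtuawu/ → jubobihhubtuawu.
Rule 2 (intervocalic spirantization): /b/ is a stop between vowels /u/ and /o/, so it spirantizes to the fricative [v]. /b/ is a stop between vowels /o/ and /i/, so it spirantizes to the fricative [v]. /jubobihhubtuawu/ → juvovihhubtuawu.
Rule 3 (degemination): /hh/ is a geminate; the first /h/ deletes. /juvovihhubtuawu/ → juvovihubtuawu.
Rule 4 (regressive voicing assimilation): /b/ precedes the voiceless obstruent /t/, so it devoices to [p] by assimilation. /juvovihubtuawu/ → juvovihuptuawu.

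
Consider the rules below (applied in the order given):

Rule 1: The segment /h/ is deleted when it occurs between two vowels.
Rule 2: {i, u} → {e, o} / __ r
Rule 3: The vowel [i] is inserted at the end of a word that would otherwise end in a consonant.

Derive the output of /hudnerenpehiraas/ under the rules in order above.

Rule 1 (intervocalic h-deletion): /h/ occurs between vowels /e/ and /i/, so it deletes. /hudnerenpehiraas/ → hudnerenpeiraas.
Rule 2 (pre-rhotic lowering): /i/ is a high vowel immediately before /r/, so it lowers to [e]. /hudnerenpeiraas/ → hudnerenpeeraas.
Rule 3 (final i-epenthesis): the form ends in the consonant /s/, so [i] is inserted word-finally. /hudnerenpeeraas/ → hudnerenpeeraasi.

hudnerenpeeraasi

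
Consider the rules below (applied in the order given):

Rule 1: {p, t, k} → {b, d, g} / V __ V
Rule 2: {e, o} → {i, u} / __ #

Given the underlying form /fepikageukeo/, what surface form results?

febigageugeu

Rule 1 (intervocalic voicing): /p/ is a voiceless stop between vowels /e/ and /i/, so it voices to [b]. /k/ is a voiceless stop between vowels /i/ and /a/, so it voices to [g]. /k/ is a voiceless stop between vowels /u/ and /e/, so it voices to [g]. /fepikageukeo/ → febigageugeo.
Rule 2 (final vowel raising): /o/ is a mid vowel in word-final position, so it raises to [u]. /febigageugeo/ → febigageugeu.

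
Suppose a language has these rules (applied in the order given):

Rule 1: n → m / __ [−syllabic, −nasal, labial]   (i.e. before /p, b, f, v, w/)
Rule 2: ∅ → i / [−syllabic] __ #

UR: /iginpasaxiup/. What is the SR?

igimpasaxiupi

Rule 1 (nasal place assimilation): /n/ precedes the labial consonant /p/, so it assimilates in place to [m]. /iginpasaxiup/ → igimpasaxiup.
Rule 2 (final i-epenthesis): the form ends in the consonant /p/, so [i] is inserted word-finally. /igimpasaxiup/ → igimpasaxiupi.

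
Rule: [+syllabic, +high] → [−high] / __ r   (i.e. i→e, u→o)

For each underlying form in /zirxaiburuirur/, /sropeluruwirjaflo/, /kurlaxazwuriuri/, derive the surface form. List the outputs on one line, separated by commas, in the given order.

zerxaiborueror, sropeloruwerjaflo, korlaxazworiori

/zirxaiburuirur/: /i/ is a high vowel immediately before /r/, so it lowers to [e]. /u/ is a high vowel immediately before /r/, so it lowers to [o]. /i/ is a high vowel immediately before /r/, so it lowers to [e]. /u/ is a high vowel immediately before /r/, so it lowers to [o]. → [zerxaiborueror].
/sropeluruwirjaflo/: /u/ is a high vowel immediately before /r/, so it lowers to [o]. /i/ is a high vowel immediately before /r/, so it lowers to [e]. → [sropeloruwerjaflo].
/kurlaxazwuriuri/: /u/ is a high vowel immediately before /r/, so it lowers to [o]. /u/ is a high vowel immediately before /r/, so it lowers to [o]. /u/ is a high vowel immediately before /r/, so it lowers to [o]. → [korlaxazworiori].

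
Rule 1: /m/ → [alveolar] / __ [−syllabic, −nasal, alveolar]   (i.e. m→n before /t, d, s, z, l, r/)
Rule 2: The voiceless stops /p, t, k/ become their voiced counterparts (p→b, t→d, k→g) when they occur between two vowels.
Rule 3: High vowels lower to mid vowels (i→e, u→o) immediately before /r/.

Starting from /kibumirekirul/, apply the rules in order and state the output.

kibumeregerul

Rule 1 (nasal place assimilation): no segment meets the environment; /kibumirekirul/ is unchanged.
Rule 2 (intervocalic voicing): /k/ is a voiceless stop between vowels /e/ and /i/, so it voices to [g]. /kibumirekirul/ → kibumiregirul.
Rule 3 (pre-rhotic lowering): /i/ is a high vowel immediately before /r/, so it lowers to [e]. /i/ is a high vowel immediately before /r/, so it lowers to [e]. /kibumiregirul/ → kibumeregerul.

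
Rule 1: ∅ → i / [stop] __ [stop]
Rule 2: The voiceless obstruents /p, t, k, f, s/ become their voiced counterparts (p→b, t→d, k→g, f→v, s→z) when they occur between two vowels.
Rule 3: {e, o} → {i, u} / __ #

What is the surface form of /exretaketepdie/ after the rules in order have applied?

Rule 1 (stop-cluster i-epenthesis): /p/ and /d/ form a stop–stop cluster, so [i] is inserted between them. /exretaketepdie/ → exretaketepidie.
Rule 2 (intervocalic voicing): /t/ is a voiceless obstruent between vowels /e/ and /a/, so it voices to [d]. /k/ is a voiceless obstruent between vowels /a/ and /e/, so it voices to [g]. /t/ is a voiceless obstruent between vowels /e/ and /e/, so it voices to [d]. /p/ is a voiceless obstruent between vowels /e/ and /i/, so it voices to [b]. /exretaketepidie/ → exredagedebidie.
Rule 3 (final vowel raising): /e/ is a mid vowel in word-final position, so it raises to [i]. /exredagedebidie/ → exredagedebidii.

exredagedebidii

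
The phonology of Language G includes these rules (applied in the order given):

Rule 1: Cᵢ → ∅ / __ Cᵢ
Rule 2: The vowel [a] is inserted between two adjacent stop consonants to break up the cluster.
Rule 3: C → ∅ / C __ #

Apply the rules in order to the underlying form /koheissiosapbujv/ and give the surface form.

koheisiosapabuj

Rule 1 (degemination): /ss/ is a geminate; the first /s/ deletes. /koheissiosapbujv/ → koheisiosapbujv.
Rule 2 (stop-cluster a-epenthesis): /p/ and /b/ form a stop–stop cluster, so [a] is inserted between them. /koheisiosapbujv/ → koheisiosapabujv.
Rule 3 (final cluster simplification): /v/ is the second consonant of a word-final cluster /jv/, so it deletes. /koheisiosapabujv/ → koheisiosapabuj.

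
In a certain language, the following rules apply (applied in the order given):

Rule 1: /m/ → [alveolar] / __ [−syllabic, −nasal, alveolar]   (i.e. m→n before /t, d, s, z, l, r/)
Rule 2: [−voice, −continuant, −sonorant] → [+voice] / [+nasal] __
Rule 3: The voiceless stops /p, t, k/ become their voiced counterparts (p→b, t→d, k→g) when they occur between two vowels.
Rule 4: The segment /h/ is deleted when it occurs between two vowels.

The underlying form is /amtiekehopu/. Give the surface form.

andiegeobu

Rule 1 (nasal place assimilation): /m/ precedes the alveolar consonant /t/, so it assimilates in place to [n]. /amtiekehopu/ → antiekehopu.
Rule 2 (post-nasal voicing): /t/ is a voiceless stop immediately after the nasal /n/, so it voices to [d]. /antiekehopu/ → andiekehopu.
Rule 3 (intervocalic voicing): /k/ is a voiceless stop between vowels /e/ and /e/, so it voices to [g]. /p/ is a voiceless stop between vowels /o/ and /u/, so it voices to [b]. /andiekehopu/ → andiegehobu.
Rule 4 (intervocalic h-deletion): /h/ occurs between vowels /e/ and /o/, so it deletes. /andiegehobu/ → andiegeobu.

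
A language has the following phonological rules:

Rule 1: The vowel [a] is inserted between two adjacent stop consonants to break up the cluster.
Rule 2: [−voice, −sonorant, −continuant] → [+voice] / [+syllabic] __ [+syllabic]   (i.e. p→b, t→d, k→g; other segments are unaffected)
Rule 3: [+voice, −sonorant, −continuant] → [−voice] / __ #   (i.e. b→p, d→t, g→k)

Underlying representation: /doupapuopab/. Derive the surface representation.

doubabuobap

Rule 1 (stop-cluster a-epenthesis): no segment meets the environment; /doupapuopab/ is unchanged.
Rule 2 (intervocalic voicing): /p/ is a voiceless stop between vowels /u/ and /a/, so it voices to [b]. /p/ is a voiceless stop between vowels /a/ and /u/, so it voices to [b]. /p/ is a voiceless stop between vowels /o/ and /a/, so it voices to [b]. /doupapuopab/ → doubabuobab.
Rule 3 (final devoicing): /b/ is a voiced stop in word-final position, so it devoices to [p]. /doubabuobab/ → doubabuobap.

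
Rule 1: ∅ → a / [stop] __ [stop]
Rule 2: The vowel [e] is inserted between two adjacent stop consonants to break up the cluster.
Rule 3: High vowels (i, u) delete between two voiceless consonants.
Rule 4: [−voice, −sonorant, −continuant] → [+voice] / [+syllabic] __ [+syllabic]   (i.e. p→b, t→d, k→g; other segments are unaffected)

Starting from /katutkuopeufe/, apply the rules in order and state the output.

Rule 1 (stop-cluster a-epenthesis): /t/ and /k/ form a stop–stop cluster, so [a] is inserted between them. /katutkuopeufe/ → katutakuopeufe.
Rule 2 (stop-cluster e-epenthesis): no segment meets the environment; /katutakuopeufe/ is unchanged.
Rule 3 (high vowel syncope): /u/ is a high vowel flanked by voiceless consonants /t/ and /t/, so it deletes. /katutakuopeufe/ → kattakuopeufe.
Rule 4 (intervocalic voicing): /k/ is a voiceless stop between vowels /a/ and /u/, so it voices to [g]. /p/ is a voiceless stop between vowels /o/ and /e/, so it voices to [b]. /kattakuopeufe/ → kattaguobeufe.

kattaguobeufe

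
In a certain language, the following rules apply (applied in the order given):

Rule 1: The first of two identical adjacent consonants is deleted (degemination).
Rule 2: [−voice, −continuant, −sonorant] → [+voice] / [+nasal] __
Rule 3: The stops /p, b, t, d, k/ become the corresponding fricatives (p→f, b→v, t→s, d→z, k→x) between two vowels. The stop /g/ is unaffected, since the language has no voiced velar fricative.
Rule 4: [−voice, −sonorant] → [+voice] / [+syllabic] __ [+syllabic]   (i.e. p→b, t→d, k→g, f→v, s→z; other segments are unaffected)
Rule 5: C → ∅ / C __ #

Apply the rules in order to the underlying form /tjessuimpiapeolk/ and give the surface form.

Rule 1 (degemination): /ss/ is a geminate; the first /s/ deletes. /tjessuimpiapeolk/ → tjesuimpiapeolk.
Rule 2 (post-nasal voicing): /p/ is a voiceless stop immediately after the nasal /m/, so it voices to [b]. /tjesuimpiapeolk/ → tjesuimbiapeolk.
Rule 3 (intervocalic spirantization): /p/ is a stop between vowels /a/ and /e/, so it spirantizes to the fricative [f]. /tjesuimbiapeolk/ → tjesuimbiafeolk.
Rule 4 (intervocalic voicing): /s/ is a voiceless obstruent between vowels /e/ and /u/, so it voices to [z]. /f/ is a voiceless obstruent between vowels /a/ and /e/, so it voices to [v]. /tjesuimbiafeolk/ → tjezuimbiaveolk.
Rule 5 (final cluster simplification): /k/ is the second consonant of a word-final cluster /lk/, so it deletes. /tjezuimbiaveolk/ → tjezuimbiaveol.

tjezuimbiaveol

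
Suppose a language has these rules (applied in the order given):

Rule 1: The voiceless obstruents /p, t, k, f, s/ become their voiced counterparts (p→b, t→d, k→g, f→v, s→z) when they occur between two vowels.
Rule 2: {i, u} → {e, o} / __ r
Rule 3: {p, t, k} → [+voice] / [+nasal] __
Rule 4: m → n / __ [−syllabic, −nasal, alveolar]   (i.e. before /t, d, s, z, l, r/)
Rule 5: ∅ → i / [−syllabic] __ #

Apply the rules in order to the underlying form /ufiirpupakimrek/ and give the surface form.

uvierpubaginreki

Rule 1 (intervocalic voicing): /f/ is a voiceless obstruent between vowels /u/ and /i/, so it voices to [v]. /p/ is a voiceless obstruent between vowels /u/ and /a/, so it voices to [b]. /k/ is a voiceless obstruent between vowels /a/ and /i/, so it voices to [g]. /ufiirpupakimrek/ → uviirpubagimrek.
Rule 2 (pre-rhotic lowering): /i/ is a high vowel immediately before /r/, so it lowers to [e]. /uviirpubagimrek/ → uvierpubagimrek.
Rule 3 (post-nasal voicing): no segment meets the environment; /uvierpubagimrek/ is unchanged.
Rule 4 (nasal place assimilation): /m/ precedes the alveolar consonant /r/, so it assimilates in place to [n]. /uvierpubagimrek/ → uvierpubaginrek.
Rule 5 (final i-epenthesis): the form ends in the consonant /k/, so [i] is inserted word-finally. /uvierpubaginrek/ → uvierpubaginreki.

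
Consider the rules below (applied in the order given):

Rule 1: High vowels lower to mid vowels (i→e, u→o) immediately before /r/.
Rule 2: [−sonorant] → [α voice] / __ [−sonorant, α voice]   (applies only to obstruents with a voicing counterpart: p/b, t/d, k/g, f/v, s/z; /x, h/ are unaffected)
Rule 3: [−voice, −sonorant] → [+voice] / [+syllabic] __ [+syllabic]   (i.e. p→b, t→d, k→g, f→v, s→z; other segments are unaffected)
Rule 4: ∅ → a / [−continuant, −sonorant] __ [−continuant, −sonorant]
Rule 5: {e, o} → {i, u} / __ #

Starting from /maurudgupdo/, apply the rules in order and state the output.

Rule 1 (pre-rhotic lowering): /u/ is a high vowel immediately before /r/, so it lowers to [o]. /maurudgupdo/ → maorudgupdo.
Rule 2 (regressive voicing assimilation): /p/ precedes the voiced obstruent /d/, so it voices to [b] by assimilation. /maorudgupdo/ → maorudgubdo.
Rule 3 (intervocalic voicing): no segment meets the environment; /maorudgubdo/ is unchanged.
Rule 4 (stop-cluster a-epenthesis): /d/ and /g/ form a stop–stop cluster, so [a] is inserted between them. /b/ and /d/ form a stop–stop cluster, so [a] is inserted between them. /maorudgubdo/ → maorudagubado.
Rule 5 (final vowel raising): /o/ is a mid vowel in word-final position, so it raises to [u]. /maorudagubado/ → maorudagubadu.

maorudagubadu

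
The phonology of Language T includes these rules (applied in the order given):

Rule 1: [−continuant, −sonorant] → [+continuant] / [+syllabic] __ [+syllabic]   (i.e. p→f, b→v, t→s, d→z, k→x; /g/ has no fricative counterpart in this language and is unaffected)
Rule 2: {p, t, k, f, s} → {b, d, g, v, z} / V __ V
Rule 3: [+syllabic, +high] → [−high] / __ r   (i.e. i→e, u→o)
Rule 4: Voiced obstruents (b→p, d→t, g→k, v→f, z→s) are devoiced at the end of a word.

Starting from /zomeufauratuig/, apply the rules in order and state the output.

zomeuvaorazuik

Rule 1 (intervocalic spirantization): /t/ is a stop between vowels /a/ and /u/, so it spirantizes to the fricative [s]. /zomeufauratuig/ → zomeufaurasuig.
Rule 2 (intervocalic voicing): /f/ is a voiceless obstruent between vowels /u/ and /a/, so it voices to [v]. /s/ is a voiceless obstruent between vowels /a/ and /u/, so it voices to [z]. /zomeufaurasuig/ → zomeuvaurazuig.
Rule 3 (pre-rhotic lowering): /u/ is a high vowel immediately before /r/, so it lowers to [o]. /zomeuvaurazuig/ → zomeuvaorazuig.
Rule 4 (final devoicing): /g/ is a voiced obstruent in word-final position, so it devoices to [k]. /zomeuvaorazuig/ → zomeuvaorazuik.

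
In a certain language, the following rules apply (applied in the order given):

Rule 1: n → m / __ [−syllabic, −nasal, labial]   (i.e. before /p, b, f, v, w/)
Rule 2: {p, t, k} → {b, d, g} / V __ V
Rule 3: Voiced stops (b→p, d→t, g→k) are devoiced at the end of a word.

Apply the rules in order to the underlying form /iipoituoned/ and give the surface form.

iiboiduonet

Rule 1 (nasal place assimilation): no segment meets the environment; /iipoituoned/ is unchanged.
Rule 2 (intervocalic voicing): /p/ is a voiceless stop between vowels /i/ and /o/, so it voices to [b]. /t/ is a voiceless stop between vowels /i/ and /u/, so it voices to [d]. /iipoituoned/ → iiboiduoned.
Rule 3 (final devoicing): /d/ is a voiced stop in word-final position, so it devoices to [t]. /iiboiduoned/ → iiboiduonet.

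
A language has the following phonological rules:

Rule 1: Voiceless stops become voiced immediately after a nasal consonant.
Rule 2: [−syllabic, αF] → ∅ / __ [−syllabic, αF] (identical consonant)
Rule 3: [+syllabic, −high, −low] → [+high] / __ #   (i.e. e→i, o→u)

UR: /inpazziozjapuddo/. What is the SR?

inbaziozjapudu

Rule 1 (post-nasal voicing): /p/ is a voiceless stop immediately after the nasal /n/, so it voices to [b]. /inpazziozjapuddo/ → inbazziozjapuddo.
Rule 2 (degemination): /zz/ is a geminate; the first /z/ deletes. /dd/ is a geminate; the first /d/ deletes. /inbazziozjapuddo/ → inbaziozjapudo.
Rule 3 (final vowel raising): /o/ is a mid vowel in word-final position, so it raises to [u]. /inbaziozjapudo/ → inbaziozjapudu.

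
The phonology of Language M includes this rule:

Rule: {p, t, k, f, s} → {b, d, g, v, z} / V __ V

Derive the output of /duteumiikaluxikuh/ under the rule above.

dudeumiigaluxiguh

/t/ is a voiceless obstruent between vowels /u/ and /e/, so it voices to [d].
/k/ is a voiceless obstruent between vowels /i/ and /a/, so it voices to [g].
/k/ is a voiceless obstruent between vowels /i/ and /u/, so it voices to [g].
Surface form: [dudeumiigaluxiguh].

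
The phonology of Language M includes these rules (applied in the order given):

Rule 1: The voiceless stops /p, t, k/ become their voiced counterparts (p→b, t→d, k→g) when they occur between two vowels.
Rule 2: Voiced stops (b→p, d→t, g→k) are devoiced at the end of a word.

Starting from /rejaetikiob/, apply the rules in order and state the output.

Rule 1 (intervocalic voicing): /t/ is a voiceless stop between vowels /e/ and /i/, so it voices to [d]. /k/ is a voiceless stop between vowels /i/ and /i/, so it voices to [g]. /rejaetikiob/ → rejaedigiob.
Rule 2 (final devoicing): /b/ is a voiced stop in word-final position, so it devoices to [p]. /rejaedigiob/ → rejaedigiop.

rejaedigiop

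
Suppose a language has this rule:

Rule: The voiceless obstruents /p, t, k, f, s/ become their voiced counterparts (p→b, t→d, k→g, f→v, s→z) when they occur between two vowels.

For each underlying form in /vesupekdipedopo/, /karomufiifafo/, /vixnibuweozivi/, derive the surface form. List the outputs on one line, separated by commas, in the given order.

vezubekdibedobo, karomuviivavo, vixnibuweozivi

/vesupekdipedopo/: /s/ is a voiceless obstruent between vowels /e/ and /u/, so it voices to [z]. /p/ is a voiceless obstruent between vowels /u/ and /e/, so it voices to [b]. /p/ is a voiceless obstruent between vowels /i/ and /e/, so it voices to [b]. /p/ is a voiceless obstruent between vowels /o/ and /o/, so it voices to [b]. → [vezubekdibedobo].
/karomufiifafo/: /f/ is a voiceless obstruent between vowels /u/ and /i/, so it voices to [v]. /f/ is a voiceless obstruent between vowels /i/ and /a/, so it voices to [v]. /f/ is a voiceless obstruent between vowels /a/ and /o/, so it voices to [v]. → [karomuviivavo].
/vixnibuweozivi/: the rule's environment is not met; surfaces unchanged as [vixnibuweozivi].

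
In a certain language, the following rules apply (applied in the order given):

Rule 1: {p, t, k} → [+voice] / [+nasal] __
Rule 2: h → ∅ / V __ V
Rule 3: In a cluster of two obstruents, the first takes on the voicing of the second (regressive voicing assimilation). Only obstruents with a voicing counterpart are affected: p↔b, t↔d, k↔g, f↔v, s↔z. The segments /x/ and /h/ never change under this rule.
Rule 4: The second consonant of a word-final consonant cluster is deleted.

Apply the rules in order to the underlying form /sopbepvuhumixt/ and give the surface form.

sobbebvuumix

Rule 1 (post-nasal voicing): no segment meets the environment; /sopbepvuhumixt/ is unchanged.
Rule 2 (intervocalic h-deletion): /h/ occurs between vowels /u/ and /u/, so it deletes. /sopbepvuhumixt/ → sopbepvuumixt.
Rule 3 (regressive voicing assimilation): /p/ precedes the voiced obstruent /b/, so it voices to [b] by assimilation. /p/ precedes the voiced obstruent /v/, so it voices to [b] by assimilation. /sopbepvuumixt/ → sobbebvuumixt.
Rule 4 (final cluster simplification): /t/ is the second consonant of a word-final cluster /xt/, so it deletes. /sobbebvuumixt/ → sobbebvuumix.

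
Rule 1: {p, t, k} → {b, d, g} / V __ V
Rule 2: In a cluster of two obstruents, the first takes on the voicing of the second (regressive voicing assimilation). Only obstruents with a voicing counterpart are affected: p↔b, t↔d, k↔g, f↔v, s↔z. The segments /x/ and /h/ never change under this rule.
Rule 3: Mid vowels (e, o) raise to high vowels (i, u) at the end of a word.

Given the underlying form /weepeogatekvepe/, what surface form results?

Rule 1 (intervocalic voicing): /p/ is a voiceless stop between vowels /e/ and /e/, so it voices to [b]. /t/ is a voiceless stop between vowels /a/ and /e/, so it voices to [d]. /p/ is a voiceless stop between vowels /e/ and /e/, so it voices to [b]. /weepeogatekvepe/ → weebeogadekvebe.
Rule 2 (regressive voicing assimilation): /k/ precedes the voiced obstruent /v/, so it voices to [g] by assimilation. /weebeogadekvebe/ → weebeogadegvebe.
Rule 3 (final vowel raising): /e/ is a mid vowel in word-final position, so it raises to [i]. /weebeogadegvebe/ → weebeogadegvebi.

weebeogadegvebi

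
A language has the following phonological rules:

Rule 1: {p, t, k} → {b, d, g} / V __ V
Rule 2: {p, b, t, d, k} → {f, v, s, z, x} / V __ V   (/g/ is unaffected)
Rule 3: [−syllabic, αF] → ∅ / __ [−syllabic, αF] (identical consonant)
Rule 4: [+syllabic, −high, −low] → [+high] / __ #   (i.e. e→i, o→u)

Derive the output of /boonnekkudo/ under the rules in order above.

Rule 1 (intervocalic voicing): no segment meets the environment; /boonnekkudo/ is unchanged.
Rule 2 (intervocalic spirantization): /d/ is a stop between vowels /u/ and /o/, so it spirantizes to the fricative [z]. /boonnekkudo/ → boonnekkuzo.
Rule 3 (degemination): /nn/ is a geminate; the first /n/ deletes. /kk/ is a geminate; the first /k/ deletes. /boonnekkuzo/ → boonekuzo.
Rule 4 (final vowel raising): /o/ is a mid vowel in word-final position, so it raises to [u]. /boonekuzo/ → boonekuzu.

boonekuzu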